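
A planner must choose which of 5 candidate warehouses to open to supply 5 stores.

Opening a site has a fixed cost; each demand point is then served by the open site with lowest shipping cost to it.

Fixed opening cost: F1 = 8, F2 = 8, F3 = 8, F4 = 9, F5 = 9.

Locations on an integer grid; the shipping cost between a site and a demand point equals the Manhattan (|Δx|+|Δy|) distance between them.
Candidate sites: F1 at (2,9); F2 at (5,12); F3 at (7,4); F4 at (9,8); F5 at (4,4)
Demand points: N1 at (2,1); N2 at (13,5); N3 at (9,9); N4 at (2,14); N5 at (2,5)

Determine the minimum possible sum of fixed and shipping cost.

Open {F1, F4}: assign each demand point to its cheapest open site.
  N1→F1 8, N2→F4 7, N3→F4 1, N4→F1 5, N5→F1 4
  shipping cost 25, fixed 17 → total 42.
Compare {F4, F5}: shipping cost 28 + fixed 18 = 46.
Compare {F1}: shipping cost 39 + fixed 8 = 47.
Compare {F1, F3}: shipping cost 31 + fixed 16 = 47.
All other subsets cost ≥ 46. Minimum total cost: 42.

42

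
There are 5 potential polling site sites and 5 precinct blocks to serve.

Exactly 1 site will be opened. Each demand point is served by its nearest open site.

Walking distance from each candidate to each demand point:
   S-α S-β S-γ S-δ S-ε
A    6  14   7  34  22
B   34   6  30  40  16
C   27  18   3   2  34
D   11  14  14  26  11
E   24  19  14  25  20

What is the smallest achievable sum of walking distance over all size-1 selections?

Open {D}.
  S-α→D 11, S-β→D 14, S-γ→D 14, S-δ→D 26, S-ε→D 11  ⇒ total 76.
Compare {A}: total 83.
Compare {C}: total 84.
No size-1 selection does better; minimum is 76.

76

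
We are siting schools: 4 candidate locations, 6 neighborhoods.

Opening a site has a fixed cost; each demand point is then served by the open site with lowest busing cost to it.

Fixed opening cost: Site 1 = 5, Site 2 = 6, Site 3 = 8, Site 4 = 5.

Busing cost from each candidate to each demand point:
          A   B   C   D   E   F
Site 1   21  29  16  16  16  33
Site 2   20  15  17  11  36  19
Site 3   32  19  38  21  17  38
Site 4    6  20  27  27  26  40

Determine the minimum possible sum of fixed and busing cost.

Open {Site 1, Site 2, Site 4}: assign each demand point to its cheapest open site.
  A→Site 4 6, B→Site 2 15, C→Site 1 16, D→Site 2 11, E→Site 1 16, F→Site 2 19
  busing cost 83, fixed 16 → total 99.
Compare {Site 2, Site 3, Site 4}: busing cost 85 + fixed 19 = 104.
Compare {Site 2, Site 4}: busing cost 94 + fixed 11 = 105.
Compare {Site 1, Site 2, Site 3, Site 4}: busing cost 83 + fixed 24 = 107.
All other subsets cost ≥ 104. Minimum total cost: 99.

99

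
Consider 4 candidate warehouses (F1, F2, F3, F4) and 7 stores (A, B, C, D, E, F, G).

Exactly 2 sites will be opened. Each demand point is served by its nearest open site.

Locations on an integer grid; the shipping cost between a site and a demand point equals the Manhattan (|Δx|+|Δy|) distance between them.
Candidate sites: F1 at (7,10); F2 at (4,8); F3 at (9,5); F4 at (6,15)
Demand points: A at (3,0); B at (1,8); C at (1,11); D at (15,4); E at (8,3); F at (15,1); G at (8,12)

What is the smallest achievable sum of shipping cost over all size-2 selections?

46

Open {F2, F3}.
  A→F2 9, B→F2 3, C→F2 6, D→F3 7, E→F3 3, F→F3 10, G→F2 8  ⇒ total 46.
Compare {F1, F3}: total 49.
Compare {F3, F4}: total 56.
No size-2 selection does better; minimum is 46.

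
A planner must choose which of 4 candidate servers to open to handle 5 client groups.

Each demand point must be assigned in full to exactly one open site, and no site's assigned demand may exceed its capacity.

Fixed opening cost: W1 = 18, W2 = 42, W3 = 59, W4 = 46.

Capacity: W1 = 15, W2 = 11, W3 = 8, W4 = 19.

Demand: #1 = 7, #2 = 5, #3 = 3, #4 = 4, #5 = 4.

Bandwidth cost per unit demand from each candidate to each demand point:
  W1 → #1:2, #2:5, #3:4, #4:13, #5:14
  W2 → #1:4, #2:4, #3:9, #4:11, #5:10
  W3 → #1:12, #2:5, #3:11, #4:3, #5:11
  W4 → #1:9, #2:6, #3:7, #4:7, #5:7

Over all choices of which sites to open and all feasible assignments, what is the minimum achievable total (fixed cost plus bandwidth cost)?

Open {W1, W4}; cheapest assignment that respects the capacities:
  W1 (cap 15, load 15): #1, #2, #3 — cost 7×2 + 5×5 + 3×4 = 51
  W4 (cap 19, load 8): #4, #5 — cost 4×7 + 4×7 = 56
  Shipping 107, fixed 64 → total 171.
  Any other capacity-feasible assignment to {W1, W4} ships for at least 107.
Compare {W1, W3}: its best feasible assignment gives total 184.
Compare {W1, W2}: its best feasible assignment gives total 195.
Every other set of open sites that can feasibly serve all demand totals ≥ 184 even under its best assignment. Minimum: 171.

171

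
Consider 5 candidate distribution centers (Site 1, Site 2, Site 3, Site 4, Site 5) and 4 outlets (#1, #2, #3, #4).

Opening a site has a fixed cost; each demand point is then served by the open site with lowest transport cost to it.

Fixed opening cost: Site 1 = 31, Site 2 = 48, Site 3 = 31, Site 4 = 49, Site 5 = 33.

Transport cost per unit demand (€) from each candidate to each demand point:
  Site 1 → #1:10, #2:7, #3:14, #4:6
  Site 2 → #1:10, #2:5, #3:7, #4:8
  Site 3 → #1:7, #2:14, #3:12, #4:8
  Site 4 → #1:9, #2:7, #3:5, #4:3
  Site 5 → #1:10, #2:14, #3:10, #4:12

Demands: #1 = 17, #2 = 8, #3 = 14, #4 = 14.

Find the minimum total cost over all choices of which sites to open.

367

Open {Site 3, Site 4}: assign each demand point to its cheapest open site.
  #1→Site 3 17×7=119, #2→Site 4 8×7=56, #3→Site 4 14×5=70, #4→Site 4 14×3=42
  transport cost 287, fixed 80 → total 367.
Compare {Site 4}: transport cost 321 + fixed 49 = 370.
Compare {Site 1, Site 3, Site 4}: transport cost 287 + fixed 111 = 398.
Compare {Site 2, Site 3, Site 4}: transport cost 271 + fixed 128 = 399.
All other subsets cost ≥ 370. Minimum total cost: 367.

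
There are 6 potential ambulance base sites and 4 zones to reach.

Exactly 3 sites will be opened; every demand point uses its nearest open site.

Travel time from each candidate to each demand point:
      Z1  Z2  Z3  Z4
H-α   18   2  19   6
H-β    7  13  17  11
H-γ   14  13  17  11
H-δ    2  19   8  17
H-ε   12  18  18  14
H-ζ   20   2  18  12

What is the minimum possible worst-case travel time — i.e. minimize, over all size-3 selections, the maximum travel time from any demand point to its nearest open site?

8

Open {H-α, H-β, H-δ}.
  Farthest demand point is Z3 at travel time 8 (to H-δ); all others are ≤ 8.
With {H-α, H-γ, H-δ} the worst case is 8.
With {H-α, H-δ, H-ε} the worst case is 8.
No size-3 selection achieves below 8.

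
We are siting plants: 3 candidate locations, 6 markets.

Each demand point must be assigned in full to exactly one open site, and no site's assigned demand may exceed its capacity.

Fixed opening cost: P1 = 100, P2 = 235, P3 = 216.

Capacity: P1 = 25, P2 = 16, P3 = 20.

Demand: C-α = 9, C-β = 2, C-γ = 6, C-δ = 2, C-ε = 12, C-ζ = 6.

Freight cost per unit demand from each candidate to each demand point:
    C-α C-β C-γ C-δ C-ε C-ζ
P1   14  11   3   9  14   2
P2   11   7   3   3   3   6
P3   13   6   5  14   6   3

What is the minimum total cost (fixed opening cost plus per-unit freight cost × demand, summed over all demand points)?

547

Open {P1, P2}; cheapest assignment that respects the capacities:
  P1 (cap 25, load 21): C-α, C-γ, C-ζ — cost 9×14 + 6×3 + 6×2 = 156
  P2 (cap 16, load 16): C-β, C-δ, C-ε — cost 2×7 + 2×3 + 12×3 = 56
  Shipping 212, fixed 335 → total 547.
  Any other capacity-feasible assignment to {P1, P2} ships for at least 212.
Compare {P1, P3}: its best feasible assignment gives total 574.
Compare {P1, P2, P3}: its best feasible assignment gives total 752.
Every other set of open sites that can feasibly serve all demand totals ≥ 574 even under its best assignment. Minimum: 547.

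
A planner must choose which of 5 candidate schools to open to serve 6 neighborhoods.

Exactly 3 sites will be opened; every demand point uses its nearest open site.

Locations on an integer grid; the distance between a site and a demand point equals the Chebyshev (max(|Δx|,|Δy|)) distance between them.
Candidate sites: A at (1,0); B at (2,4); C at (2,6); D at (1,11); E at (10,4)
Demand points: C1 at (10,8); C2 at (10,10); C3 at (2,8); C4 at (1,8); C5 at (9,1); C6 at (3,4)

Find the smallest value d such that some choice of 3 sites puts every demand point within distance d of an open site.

6

Open {A, B, E}.
  Farthest demand point is C2 at distance 6 (to E); all others are ≤ 6.
With {A, C, E} the worst case is 6.
With {A, D, E} the worst case is 6.
No size-3 selection achieves below 6.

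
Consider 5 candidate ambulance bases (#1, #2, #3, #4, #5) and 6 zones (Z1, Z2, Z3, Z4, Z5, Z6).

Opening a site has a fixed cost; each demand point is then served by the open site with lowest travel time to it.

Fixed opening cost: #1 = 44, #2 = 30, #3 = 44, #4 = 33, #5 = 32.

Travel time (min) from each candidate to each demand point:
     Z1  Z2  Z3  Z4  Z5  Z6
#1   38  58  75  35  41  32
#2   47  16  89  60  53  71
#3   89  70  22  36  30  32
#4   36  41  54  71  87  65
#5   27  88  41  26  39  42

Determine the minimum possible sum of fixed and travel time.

253

Open {#2, #5}: assign each demand point to its cheapest open site.
  Z1→#5 27, Z2→#2 16, Z3→#5 41, Z4→#5 26, Z5→#5 39, Z6→#5 42
  travel time 191, fixed 62 → total 253.
Compare {#2, #3}: travel time 183 + fixed 74 = 257.
Compare {#2, #3, #5}: travel time 153 + fixed 106 = 259.
Compare {#3, #4}: travel time 197 + fixed 77 = 274.
All other subsets cost ≥ 257. Minimum total cost: 253.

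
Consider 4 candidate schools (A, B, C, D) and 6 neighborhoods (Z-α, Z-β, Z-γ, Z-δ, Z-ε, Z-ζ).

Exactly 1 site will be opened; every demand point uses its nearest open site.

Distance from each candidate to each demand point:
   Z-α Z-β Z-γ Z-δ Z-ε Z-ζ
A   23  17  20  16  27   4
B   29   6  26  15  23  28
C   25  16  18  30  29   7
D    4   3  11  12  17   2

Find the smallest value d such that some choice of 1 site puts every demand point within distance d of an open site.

17

Open {D}.
  Farthest demand point is Z-ε at distance 17 (to D); all others are ≤ 17.
With {A} the worst case is 27.
With {B} the worst case is 29.
No size-1 selection achieves below 17.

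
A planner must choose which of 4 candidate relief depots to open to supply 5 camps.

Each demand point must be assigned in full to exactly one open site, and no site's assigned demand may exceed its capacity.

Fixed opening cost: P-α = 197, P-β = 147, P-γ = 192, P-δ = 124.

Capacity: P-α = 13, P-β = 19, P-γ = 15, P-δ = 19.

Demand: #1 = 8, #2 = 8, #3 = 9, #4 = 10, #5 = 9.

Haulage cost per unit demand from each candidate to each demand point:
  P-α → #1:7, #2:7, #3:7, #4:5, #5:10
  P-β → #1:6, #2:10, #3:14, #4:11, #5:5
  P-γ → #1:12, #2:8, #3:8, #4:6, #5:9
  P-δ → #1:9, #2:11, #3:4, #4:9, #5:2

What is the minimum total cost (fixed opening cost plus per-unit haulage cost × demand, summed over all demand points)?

Open {P-α, P-β, P-δ}; cheapest assignment that respects the capacities:
  P-α (cap 13, load 10): #4 — cost 10×5 = 50
  P-β (cap 19, load 16): #1, #2 — cost 8×6 + 8×10 = 128
  P-δ (cap 19, load 18): #3, #5 — cost 9×4 + 9×2 = 54
  Shipping 232, fixed 468 → total 700.
  Any other capacity-feasible assignment to {P-α, P-β, P-δ} ships for at least 232.
Compare {P-β, P-γ, P-δ}: its best feasible assignment gives total 705.
Compare {P-α, P-β, P-γ, P-δ}: its best feasible assignment gives total 876.
Every other set of open sites that can feasibly serve all demand totals ≥ 705 even under its best assignment. Minimum: 700.

700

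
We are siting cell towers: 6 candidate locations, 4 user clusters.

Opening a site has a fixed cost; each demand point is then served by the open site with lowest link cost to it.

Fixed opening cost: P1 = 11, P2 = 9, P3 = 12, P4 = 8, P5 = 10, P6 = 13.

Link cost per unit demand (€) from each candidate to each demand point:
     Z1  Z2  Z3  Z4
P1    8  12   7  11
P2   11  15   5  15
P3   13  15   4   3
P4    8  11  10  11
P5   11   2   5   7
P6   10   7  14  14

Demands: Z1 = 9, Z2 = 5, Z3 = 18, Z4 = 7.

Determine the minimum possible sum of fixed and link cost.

Open {P3, P4, P5}: assign each demand point to its cheapest open site.
  Z1→P4 9×8=72, Z2→P5 5×2=10, Z3→P3 18×4=72, Z4→P3 7×3=21
  link cost 175, fixed 30 → total 205.
Compare {P1, P3, P5}: link cost 175 + fixed 33 = 208.
Compare {P2, P3, P4, P5}: link cost 175 + fixed 39 = 214.
Compare {P1, P3, P4, P5}: link cost 175 + fixed 41 = 216.
All other subsets cost ≥ 208. Minimum total cost: 205.

205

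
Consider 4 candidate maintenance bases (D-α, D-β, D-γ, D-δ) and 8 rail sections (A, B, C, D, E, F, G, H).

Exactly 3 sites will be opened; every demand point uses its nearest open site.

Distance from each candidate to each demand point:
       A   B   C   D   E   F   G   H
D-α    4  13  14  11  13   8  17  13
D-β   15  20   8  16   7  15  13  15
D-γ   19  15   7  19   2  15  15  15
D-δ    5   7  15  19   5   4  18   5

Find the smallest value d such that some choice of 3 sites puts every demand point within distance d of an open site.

Open {D-α, D-β, D-γ}.
  Farthest demand point is B at distance 13 (to D-α); all others are ≤ 13.
With {D-α, D-β, D-δ} the worst case is 13.
With {D-α, D-γ, D-δ} the worst case is 15.
No size-3 selection achieves below 13.

13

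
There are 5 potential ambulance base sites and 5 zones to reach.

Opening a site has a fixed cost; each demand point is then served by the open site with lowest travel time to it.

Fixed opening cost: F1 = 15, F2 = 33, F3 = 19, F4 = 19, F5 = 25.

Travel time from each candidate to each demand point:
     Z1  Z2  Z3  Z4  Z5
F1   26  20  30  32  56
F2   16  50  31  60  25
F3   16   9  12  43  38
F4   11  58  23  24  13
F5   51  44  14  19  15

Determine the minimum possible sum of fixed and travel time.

Open {F3, F4}: assign each demand point to its cheapest open site.
  Z1→F4 11, Z2→F3 9, Z3→F3 12, Z4→F4 24, Z5→F4 13
  travel time 69, fixed 38 → total 107.
Compare {F3, F5}: travel time 71 + fixed 44 = 115.
Compare {F1, F3, F4}: travel time 69 + fixed 53 = 122.
Compare {F1, F4}: travel time 91 + fixed 34 = 125.
All other subsets cost ≥ 115. Minimum total cost: 107.

107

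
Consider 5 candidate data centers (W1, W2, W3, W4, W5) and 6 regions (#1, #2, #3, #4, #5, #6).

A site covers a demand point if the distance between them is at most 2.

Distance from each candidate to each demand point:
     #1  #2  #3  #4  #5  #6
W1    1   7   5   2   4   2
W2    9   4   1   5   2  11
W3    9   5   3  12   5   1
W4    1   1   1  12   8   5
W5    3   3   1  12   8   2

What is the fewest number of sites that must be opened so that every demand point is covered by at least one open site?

3

Coverage sets (demand points within 2 of each site):
  W1: {#1, #4, #6}
  W2: {#3, #5}
  W3: {#6}
  W4: {#1, #2, #3}
  W5: {#3, #6}
No 2 sites suffice: every size-2 union leaves at least one demand point uncovered.
But {W1, W2, W4} covers everything, so the minimum is 3.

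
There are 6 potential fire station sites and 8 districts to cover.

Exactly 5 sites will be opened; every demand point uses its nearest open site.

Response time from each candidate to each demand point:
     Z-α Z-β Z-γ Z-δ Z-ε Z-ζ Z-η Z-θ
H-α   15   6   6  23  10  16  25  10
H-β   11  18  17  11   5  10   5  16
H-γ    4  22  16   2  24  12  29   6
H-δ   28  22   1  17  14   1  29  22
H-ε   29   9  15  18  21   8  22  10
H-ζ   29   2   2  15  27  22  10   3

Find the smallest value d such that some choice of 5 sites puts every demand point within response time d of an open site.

5

Open {H-α, H-β, H-γ, H-δ, H-ζ}.
  Farthest demand point is Z-ε at response time 5 (to H-β); all others are ≤ 5.
With {H-β, H-γ, H-δ, H-ε, H-ζ} the worst case is 5.
With {H-α, H-β, H-γ, H-δ, H-ε} the worst case is 6.
No size-5 selection achieves below 5.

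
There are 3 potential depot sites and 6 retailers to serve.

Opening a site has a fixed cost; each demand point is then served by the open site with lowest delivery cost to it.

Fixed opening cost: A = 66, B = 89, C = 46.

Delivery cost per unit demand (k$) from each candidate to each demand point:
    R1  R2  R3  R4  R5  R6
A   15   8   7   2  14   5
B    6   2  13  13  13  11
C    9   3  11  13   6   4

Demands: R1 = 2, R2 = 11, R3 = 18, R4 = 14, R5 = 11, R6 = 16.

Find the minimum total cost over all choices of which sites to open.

447

Open {A, C}: assign each demand point to its cheapest open site.
  R1→C 2×9=18, R2→C 11×3=33, R3→A 18×7=126, R4→A 14×2=28, R5→C 11×6=66, R6→C 16×4=64
  delivery cost 335, fixed 112 → total 447.
Compare {A, B, C}: delivery cost 318 + fixed 201 = 519.
Compare {A, B}: delivery cost 411 + fixed 155 = 566.
Compare {A}: delivery cost 506 + fixed 66 = 572.
All other subsets cost ≥ 519. Minimum total cost: 447.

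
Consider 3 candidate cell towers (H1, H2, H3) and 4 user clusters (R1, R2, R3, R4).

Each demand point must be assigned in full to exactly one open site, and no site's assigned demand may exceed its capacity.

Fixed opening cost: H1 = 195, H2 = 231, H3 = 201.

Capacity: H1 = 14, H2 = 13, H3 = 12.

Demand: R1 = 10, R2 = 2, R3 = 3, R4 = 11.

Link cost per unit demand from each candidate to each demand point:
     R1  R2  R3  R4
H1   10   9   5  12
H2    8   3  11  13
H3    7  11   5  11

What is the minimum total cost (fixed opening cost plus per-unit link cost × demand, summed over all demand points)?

635

Open {H1, H3}; cheapest assignment that respects the capacities:
  H1 (cap 14, load 14): R3, R4 — cost 3×5 + 11×12 = 147
  H3 (cap 12, load 12): R1, R2 — cost 10×7 + 2×11 = 92
  Shipping 239, fixed 396 → total 635.
  Any other capacity-feasible assignment to {H1, H3} ships for at least 239.
Compare {H1, H2}: its best feasible assignment gives total 659.
Compare {H1, H2, H3}: its best feasible assignment gives total 849.
Every other set of open sites that can feasibly serve all demand totals ≥ 659 even under its best assignment. Minimum: 635.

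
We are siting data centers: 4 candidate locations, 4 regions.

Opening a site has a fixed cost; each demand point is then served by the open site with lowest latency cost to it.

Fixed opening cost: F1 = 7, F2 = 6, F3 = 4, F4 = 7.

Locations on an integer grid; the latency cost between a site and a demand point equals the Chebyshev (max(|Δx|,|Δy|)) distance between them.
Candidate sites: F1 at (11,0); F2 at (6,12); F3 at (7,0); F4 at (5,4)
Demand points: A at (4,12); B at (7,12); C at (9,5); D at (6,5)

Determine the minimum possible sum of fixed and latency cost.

Open {F2, F4}: assign each demand point to its cheapest open site.
  A→F2 2, B→F2 1, C→F4 4, D→F4 1
  latency cost 8, fixed 13 → total 21.
Compare {F2}: latency cost 17 + fixed 6 = 23.
Compare {F2, F3}: latency cost 13 + fixed 10 = 23.
Compare {F2, F3, F4}: latency cost 8 + fixed 17 = 25.
All other subsets cost ≥ 23. Minimum total cost: 21.

21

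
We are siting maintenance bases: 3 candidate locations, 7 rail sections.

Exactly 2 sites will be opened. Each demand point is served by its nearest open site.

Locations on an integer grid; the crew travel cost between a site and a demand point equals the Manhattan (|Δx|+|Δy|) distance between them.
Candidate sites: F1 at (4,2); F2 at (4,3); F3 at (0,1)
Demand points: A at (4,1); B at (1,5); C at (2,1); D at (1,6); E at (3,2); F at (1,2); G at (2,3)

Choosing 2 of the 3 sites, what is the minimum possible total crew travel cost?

Open {F1, F3}.
  A→F1 1, B→F3 5, C→F3 2, D→F3 6, E→F1 1, F→F3 2, G→F1 3  ⇒ total 20.
Compare {F1, F2}: total 21.
Compare {F2, F3}: total 21.

20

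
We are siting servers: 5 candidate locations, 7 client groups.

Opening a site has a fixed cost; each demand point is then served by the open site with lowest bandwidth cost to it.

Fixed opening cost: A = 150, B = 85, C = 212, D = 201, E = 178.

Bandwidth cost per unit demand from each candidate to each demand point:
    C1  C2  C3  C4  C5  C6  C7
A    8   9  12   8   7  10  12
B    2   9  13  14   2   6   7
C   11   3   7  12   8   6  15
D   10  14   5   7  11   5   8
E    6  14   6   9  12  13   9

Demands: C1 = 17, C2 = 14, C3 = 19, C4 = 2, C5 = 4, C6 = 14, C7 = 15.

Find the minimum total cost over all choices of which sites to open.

717

Open {B}: assign each demand point to its cheapest open site.
  C1→B 17×2=34, C2→B 14×9=126, C3→B 19×13=247, C4→B 2×14=28, C5→B 4×2=8, C6→B 14×6=84, C7→B 15×7=105
  bandwidth cost 632, fixed 85 → total 717.
Compare {B, C}: bandwidth cost 430 + fixed 297 = 727.
Compare {B, D}: bandwidth cost 452 + fixed 286 = 738.
Compare {B, E}: bandwidth cost 489 + fixed 263 = 752.
All other subsets cost ≥ 727. Minimum total cost: 717.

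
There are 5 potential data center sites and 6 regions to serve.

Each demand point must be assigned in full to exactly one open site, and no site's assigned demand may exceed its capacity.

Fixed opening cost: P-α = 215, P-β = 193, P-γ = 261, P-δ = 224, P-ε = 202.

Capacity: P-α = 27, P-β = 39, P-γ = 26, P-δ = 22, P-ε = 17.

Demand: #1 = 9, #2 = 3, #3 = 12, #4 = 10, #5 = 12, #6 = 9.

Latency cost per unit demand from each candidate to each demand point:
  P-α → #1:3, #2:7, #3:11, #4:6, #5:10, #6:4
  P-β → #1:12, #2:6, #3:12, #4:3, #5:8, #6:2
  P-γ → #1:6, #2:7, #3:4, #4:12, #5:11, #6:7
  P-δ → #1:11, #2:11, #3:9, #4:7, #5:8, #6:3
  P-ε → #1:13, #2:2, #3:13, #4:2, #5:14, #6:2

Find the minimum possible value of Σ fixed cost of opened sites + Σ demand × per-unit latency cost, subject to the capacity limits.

718

Open {P-β, P-γ}; cheapest assignment that respects the capacities:
  P-β (cap 39, load 34): #2, #4, #5, #6 — cost 3×6 + 10×3 + 12×8 + 9×2 = 162
  P-γ (cap 26, load 21): #1, #3 — cost 9×6 + 12×4 = 102
  Shipping 264, fixed 454 → total 718.
  Any other capacity-feasible assignment to {P-β, P-γ} ships for at least 264.
Compare {P-α, P-β}: its best feasible assignment gives total 729.
Compare {P-β, P-δ}: its best feasible assignment gives total 786.
Every other set of open sites that can feasibly serve all demand totals ≥ 729 even under its best assignment. Minimum: 718.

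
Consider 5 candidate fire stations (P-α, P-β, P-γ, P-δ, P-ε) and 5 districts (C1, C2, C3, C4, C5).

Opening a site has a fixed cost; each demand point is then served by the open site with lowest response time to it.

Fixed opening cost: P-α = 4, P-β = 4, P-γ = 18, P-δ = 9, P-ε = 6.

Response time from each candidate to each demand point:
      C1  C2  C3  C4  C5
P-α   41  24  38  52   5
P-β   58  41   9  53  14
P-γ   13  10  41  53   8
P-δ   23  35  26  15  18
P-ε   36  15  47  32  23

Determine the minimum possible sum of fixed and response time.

Open {P-β, P-γ, P-δ}: assign each demand point to its cheapest open site.
  C1→P-γ 13, C2→P-γ 10, C3→P-β 9, C4→P-δ 15, C5→P-γ 8
  response time 55, fixed 31 → total 86.
Compare {P-α, P-β, P-γ, P-δ}: response time 52 + fixed 35 = 87.
Compare {P-α, P-β, P-δ, P-ε}: response time 67 + fixed 23 = 90.
Compare {P-β, P-γ, P-δ, P-ε}: response time 55 + fixed 37 = 92.
All other subsets cost ≥ 87. Minimum total cost: 86.

86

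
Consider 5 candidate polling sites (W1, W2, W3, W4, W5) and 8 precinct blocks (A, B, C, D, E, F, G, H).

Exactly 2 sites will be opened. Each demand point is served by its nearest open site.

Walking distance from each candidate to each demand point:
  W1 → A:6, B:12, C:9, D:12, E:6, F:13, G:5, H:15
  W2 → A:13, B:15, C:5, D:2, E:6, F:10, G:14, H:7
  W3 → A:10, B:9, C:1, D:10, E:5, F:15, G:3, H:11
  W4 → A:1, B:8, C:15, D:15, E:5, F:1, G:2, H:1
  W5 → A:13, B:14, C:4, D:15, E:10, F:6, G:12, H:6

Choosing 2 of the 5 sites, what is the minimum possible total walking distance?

25

Open {W2, W4}.
  A→W4 1, B→W4 8, C→W2 5, D→W2 2, E→W4 5, F→W4 1, G→W4 2, H→W4 1  ⇒ total 25.
Compare {W3, W4}: total 29.
Compare {W4, W5}: total 37.
No size-2 selection does better; minimum is 25.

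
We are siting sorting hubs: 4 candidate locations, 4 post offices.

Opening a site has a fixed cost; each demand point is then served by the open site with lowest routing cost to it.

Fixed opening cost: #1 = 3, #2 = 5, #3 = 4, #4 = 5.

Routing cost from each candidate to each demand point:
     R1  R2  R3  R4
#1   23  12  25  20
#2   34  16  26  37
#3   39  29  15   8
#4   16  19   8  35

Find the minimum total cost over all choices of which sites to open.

56

Open {#1, #3, #4}: assign each demand point to its cheapest open site.
  R1→#4 16, R2→#1 12, R3→#4 8, R4→#3 8
  routing cost 44, fixed 12 → total 56.
Compare {#3, #4}: routing cost 51 + fixed 9 = 60.
Compare {#1, #2, #3, #4}: routing cost 44 + fixed 17 = 61.
Compare {#2, #3, #4}: routing cost 48 + fixed 14 = 62.
All other subsets cost ≥ 60. Minimum total cost: 56.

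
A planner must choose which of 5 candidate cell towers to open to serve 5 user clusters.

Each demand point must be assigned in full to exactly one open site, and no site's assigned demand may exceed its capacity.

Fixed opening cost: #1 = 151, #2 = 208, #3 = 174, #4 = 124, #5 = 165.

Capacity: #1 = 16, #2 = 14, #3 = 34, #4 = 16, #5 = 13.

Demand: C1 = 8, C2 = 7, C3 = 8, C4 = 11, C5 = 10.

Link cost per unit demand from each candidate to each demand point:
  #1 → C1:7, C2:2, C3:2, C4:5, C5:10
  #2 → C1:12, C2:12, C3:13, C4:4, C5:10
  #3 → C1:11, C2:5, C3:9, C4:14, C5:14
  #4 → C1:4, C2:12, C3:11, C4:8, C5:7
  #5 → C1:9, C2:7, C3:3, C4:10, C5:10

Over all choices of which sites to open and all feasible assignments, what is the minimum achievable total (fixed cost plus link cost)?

Open {#1, #3}; cheapest assignment that respects the capacities:
  #1 (cap 16, load 11): C4 — cost 11×5 = 55
  #3 (cap 34, load 33): C1, C2, C3, C5 — cost 8×11 + 7×5 + 8×9 + 10×14 = 335
  Shipping 390, fixed 325 → total 715.
  Any other capacity-feasible assignment to {#1, #3} ships for at least 390.
Compare {#3, #4}: its best feasible assignment gives total 717.
Compare {#2, #3}: its best feasible assignment gives total 761.
Every other set of open sites that can feasibly serve all demand totals ≥ 717 even under its best assignment. Minimum: 715.

715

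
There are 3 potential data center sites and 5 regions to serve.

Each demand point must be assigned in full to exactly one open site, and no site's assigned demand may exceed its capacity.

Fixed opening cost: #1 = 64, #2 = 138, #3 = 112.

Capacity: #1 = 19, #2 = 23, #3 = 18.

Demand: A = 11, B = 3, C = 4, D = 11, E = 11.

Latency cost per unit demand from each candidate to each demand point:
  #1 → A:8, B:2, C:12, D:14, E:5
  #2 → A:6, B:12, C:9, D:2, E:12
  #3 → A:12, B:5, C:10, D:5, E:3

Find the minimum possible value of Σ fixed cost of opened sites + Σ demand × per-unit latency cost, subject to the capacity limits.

399

Open {#1, #2}; cheapest assignment that respects the capacities:
  #1 (cap 19, load 18): B, C, E — cost 3×2 + 4×12 + 11×5 = 109
  #2 (cap 23, load 22): A, D — cost 11×6 + 11×2 = 88
  Shipping 197, fixed 202 → total 399.
  Any other capacity-feasible assignment to {#1, #2} ships for at least 197.
Compare {#2, #3}: its best feasible assignment gives total 426.
Compare {#1, #2, #3}: its best feasible assignment gives total 481.
Every other set of open sites that can feasibly serve all demand totals ≥ 426 even under its best assignment. Minimum: 399.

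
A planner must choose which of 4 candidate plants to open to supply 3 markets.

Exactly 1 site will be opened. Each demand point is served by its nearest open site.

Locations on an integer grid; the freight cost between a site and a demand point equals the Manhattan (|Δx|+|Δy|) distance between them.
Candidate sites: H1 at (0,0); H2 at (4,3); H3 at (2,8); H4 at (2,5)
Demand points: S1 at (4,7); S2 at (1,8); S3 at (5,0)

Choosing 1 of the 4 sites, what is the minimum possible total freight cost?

Open {H3}.
  S1→H3 3, S2→H3 1, S3→H3 11  ⇒ total 15.
Compare {H2}: total 16.
Compare {H4}: total 16.
No size-1 selection does better; minimum is 15.

15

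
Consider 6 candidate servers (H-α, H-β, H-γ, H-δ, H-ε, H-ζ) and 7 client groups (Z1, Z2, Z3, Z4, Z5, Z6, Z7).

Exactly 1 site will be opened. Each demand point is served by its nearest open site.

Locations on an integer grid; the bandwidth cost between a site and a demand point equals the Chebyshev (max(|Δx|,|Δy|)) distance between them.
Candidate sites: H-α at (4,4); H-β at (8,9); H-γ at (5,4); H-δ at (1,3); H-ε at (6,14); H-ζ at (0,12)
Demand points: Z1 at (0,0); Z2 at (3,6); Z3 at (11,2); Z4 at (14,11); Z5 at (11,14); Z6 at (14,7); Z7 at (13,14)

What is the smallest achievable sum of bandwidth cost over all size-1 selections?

43

Open {H-β}.
  Z1→H-β 9, Z2→H-β 5, Z3→H-β 7, Z4→H-β 6, Z5→H-β 5, Z6→H-β 6, Z7→H-β 5  ⇒ total 43.
Compare {H-γ}: total 51.
Compare {H-α}: total 53.
No size-1 selection does better; minimum is 43.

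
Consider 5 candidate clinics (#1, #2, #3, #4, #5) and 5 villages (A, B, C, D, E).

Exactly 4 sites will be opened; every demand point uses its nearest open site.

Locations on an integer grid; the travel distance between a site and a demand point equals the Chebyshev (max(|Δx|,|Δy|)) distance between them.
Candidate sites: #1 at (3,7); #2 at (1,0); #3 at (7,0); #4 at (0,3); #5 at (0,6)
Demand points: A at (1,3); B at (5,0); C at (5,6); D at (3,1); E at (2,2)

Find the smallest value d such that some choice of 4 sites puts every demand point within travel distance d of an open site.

2

Open {#1, #2, #3, #4}.
  Farthest demand point is B at travel distance 2 (to #3); all others are ≤ 2.
With {#1, #2, #3, #5} the worst case is 3.
With {#1, #3, #4, #5} the worst case is 3.
No size-4 selection achieves below 2.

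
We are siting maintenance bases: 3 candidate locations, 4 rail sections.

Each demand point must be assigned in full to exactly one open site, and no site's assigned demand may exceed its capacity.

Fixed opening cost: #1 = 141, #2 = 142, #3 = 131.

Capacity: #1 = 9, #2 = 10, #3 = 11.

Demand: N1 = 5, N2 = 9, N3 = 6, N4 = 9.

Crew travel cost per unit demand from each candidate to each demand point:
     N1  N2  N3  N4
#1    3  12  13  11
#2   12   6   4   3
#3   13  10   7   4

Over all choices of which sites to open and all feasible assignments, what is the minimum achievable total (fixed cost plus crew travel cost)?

Open {#1, #2, #3}; cheapest assignment that respects the capacities:
  #1 (cap 9, load 9): N2 — cost 9×12 = 108
  #2 (cap 10, load 9): N4 — cost 9×3 = 27
  #3 (cap 11, load 11): N1, N3 — cost 5×13 + 6×7 = 107
  Shipping 242, fixed 414 → total 656.
  Any other capacity-feasible assignment to {#1, #2, #3} ships for at least 242.
Total demand is 29 and no other set of sites has combined capacity ≥ 29, so {#1, #2, #3} is the only feasible choice of open sites. Minimum: 656.

656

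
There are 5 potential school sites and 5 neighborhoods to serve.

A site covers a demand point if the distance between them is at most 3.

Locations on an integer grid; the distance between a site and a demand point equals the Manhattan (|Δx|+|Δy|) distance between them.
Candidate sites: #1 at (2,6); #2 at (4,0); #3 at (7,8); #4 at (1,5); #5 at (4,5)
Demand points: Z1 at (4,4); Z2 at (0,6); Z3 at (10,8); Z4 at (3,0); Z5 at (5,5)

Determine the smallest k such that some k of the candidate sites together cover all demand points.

Coverage sets (demand points within 3 of each site):
  #1: {Z2}
  #2: {Z4}
  #3: {Z3}
  #4: {Z2}
  #5: {Z1, Z5}
No 3 sites suffice: every size-3 union leaves at least one demand point uncovered.
But {#1, #2, #3, #5} covers everything, so the minimum is 4.

4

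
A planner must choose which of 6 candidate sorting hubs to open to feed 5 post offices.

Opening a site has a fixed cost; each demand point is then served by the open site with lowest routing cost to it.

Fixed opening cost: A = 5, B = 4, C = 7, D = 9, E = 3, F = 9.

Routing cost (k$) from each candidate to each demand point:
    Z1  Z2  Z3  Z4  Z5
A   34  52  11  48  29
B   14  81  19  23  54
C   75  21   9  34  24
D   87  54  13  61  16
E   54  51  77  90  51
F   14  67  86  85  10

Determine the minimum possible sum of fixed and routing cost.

97

Open {B, C, F}: assign each demand point to its cheapest open site.
  Z1→B 14, Z2→C 21, Z3→C 9, Z4→B 23, Z5→F 10
  routing cost 77, fixed 20 → total 97.
Compare {B, C, E, F}: routing cost 77 + fixed 23 = 100.
Compare {B, C}: routing cost 91 + fixed 11 = 102.
Compare {A, B, C, F}: routing cost 77 + fixed 25 = 102.
All other subsets cost ≥ 100. Minimum total cost: 97.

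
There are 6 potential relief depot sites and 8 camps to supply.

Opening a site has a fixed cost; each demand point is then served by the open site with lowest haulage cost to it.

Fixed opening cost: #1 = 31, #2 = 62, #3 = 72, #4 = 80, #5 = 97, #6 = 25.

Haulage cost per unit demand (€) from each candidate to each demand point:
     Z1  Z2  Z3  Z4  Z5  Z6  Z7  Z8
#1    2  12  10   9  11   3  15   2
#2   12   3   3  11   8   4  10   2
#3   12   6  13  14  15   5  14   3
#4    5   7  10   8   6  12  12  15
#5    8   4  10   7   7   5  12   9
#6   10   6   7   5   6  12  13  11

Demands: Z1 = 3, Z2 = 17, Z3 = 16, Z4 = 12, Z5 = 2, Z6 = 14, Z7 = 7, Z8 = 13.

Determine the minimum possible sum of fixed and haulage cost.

433

Open {#1, #2, #6}: assign each demand point to its cheapest open site.
  Z1→#1 3×2=6, Z2→#2 17×3=51, Z3→#2 16×3=48, Z4→#6 12×5=60, Z5→#6 2×6=12, Z6→#1 14×3=42, Z7→#2 7×10=70, Z8→#1 13×2=26
  haulage cost 315, fixed 118 → total 433.
Compare {#2, #6}: haulage cost 353 + fixed 87 = 440.
Compare {#1, #2}: haulage cost 367 + fixed 93 = 460.
Compare {#2}: haulage cost 435 + fixed 62 = 497.
All other subsets cost ≥ 440. Minimum total cost: 433.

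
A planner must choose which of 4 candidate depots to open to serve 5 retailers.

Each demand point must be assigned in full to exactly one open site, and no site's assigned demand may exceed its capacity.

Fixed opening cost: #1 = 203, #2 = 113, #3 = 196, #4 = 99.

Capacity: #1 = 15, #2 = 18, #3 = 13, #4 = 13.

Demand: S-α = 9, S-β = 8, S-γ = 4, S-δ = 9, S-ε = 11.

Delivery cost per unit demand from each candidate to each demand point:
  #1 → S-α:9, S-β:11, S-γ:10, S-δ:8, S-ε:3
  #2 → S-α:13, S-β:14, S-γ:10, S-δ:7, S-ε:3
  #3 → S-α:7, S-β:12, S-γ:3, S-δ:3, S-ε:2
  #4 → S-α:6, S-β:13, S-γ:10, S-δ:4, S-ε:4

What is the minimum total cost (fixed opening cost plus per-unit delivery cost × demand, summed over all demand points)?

699

Open {#2, #3, #4}; cheapest assignment that respects the capacities:
  #2 (cap 18, load 17): S-β, S-δ — cost 8×14 + 9×7 = 175
  #3 (cap 13, load 11): S-ε — cost 11×2 = 22
  #4 (cap 13, load 13): S-α, S-γ — cost 9×6 + 4×10 = 94
  Shipping 291, fixed 408 → total 699.
  Any other capacity-feasible assignment to {#2, #3, #4} ships for at least 291.
Compare {#1, #2, #4}: its best feasible assignment gives total 717.
Compare {#1, #2, #3}: its best feasible assignment gives total 795.
Every other set of open sites that can feasibly serve all demand totals ≥ 717 even under its best assignment. Minimum: 699.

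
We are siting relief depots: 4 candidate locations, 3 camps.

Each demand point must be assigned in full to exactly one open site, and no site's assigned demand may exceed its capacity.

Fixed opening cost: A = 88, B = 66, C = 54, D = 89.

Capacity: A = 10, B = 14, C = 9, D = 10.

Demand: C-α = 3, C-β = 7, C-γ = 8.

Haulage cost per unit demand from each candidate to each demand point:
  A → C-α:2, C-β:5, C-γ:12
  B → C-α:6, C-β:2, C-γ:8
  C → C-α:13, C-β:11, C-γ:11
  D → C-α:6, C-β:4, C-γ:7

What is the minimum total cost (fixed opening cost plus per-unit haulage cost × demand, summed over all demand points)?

240

Open {B, C}; cheapest assignment that respects the capacities:
  B (cap 14, load 10): C-α, C-β — cost 3×6 + 7×2 = 32
  C (cap 9, load 8): C-γ — cost 8×11 = 88
  Shipping 120, fixed 120 → total 240.
  Any other capacity-feasible assignment to {B, C} ships for at least 120.
Compare {B, D}: its best feasible assignment gives total 243.
Compare {A, B}: its best feasible assignment gives total 259.
Every other set of open sites that can feasibly serve all demand totals ≥ 243 even under its best assignment. Minimum: 240.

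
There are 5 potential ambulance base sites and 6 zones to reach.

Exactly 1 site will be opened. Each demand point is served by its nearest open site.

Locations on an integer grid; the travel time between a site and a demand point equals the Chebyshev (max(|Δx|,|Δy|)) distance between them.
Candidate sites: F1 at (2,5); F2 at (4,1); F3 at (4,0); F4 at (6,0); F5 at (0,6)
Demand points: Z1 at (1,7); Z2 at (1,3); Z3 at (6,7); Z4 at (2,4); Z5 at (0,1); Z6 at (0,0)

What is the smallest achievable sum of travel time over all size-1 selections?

18

Open {F1}.
  Z1→F1 2, Z2→F1 2, Z3→F1 4, Z4→F1 1, Z5→F1 4, Z6→F1 5  ⇒ total 18.
Compare {F5}: total 23.
Compare {F2}: total 26.
No size-1 selection does better; minimum is 18.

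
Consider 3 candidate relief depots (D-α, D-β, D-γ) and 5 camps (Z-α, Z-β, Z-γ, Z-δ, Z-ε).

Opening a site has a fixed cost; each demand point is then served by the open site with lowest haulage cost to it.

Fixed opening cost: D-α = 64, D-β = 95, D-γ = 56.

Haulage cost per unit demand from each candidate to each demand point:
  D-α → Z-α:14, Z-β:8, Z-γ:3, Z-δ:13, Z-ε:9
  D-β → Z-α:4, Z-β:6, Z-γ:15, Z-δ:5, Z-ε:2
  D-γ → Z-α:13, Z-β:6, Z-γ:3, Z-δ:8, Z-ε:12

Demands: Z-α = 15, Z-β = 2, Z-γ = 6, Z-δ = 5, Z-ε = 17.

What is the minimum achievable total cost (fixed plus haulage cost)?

Open {D-β, D-γ}: assign each demand point to its cheapest open site.
  Z-α→D-β 15×4=60, Z-β→D-β 2×6=12, Z-γ→D-γ 6×3=18, Z-δ→D-β 5×5=25, Z-ε→D-β 17×2=34
  haulage cost 149, fixed 151 → total 300.
Compare {D-α, D-β}: haulage cost 149 + fixed 159 = 308.
Compare {D-β}: haulage cost 221 + fixed 95 = 316.
Compare {D-α, D-β, D-γ}: haulage cost 149 + fixed 215 = 364.
All other subsets cost ≥ 308. Minimum total cost: 300.

300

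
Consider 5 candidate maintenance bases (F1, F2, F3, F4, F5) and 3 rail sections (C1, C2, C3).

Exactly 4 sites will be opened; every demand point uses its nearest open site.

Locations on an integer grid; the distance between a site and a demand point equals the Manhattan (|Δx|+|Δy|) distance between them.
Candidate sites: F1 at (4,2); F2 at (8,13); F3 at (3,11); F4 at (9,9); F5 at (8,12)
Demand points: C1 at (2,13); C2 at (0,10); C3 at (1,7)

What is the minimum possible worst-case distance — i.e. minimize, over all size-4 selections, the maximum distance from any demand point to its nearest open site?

Open {F1, F2, F3, F4}.
  Farthest demand point is C3 at distance 6 (to F3); all others are ≤ 6.
With {F1, F2, F3, F5} the worst case is 6.
With {F1, F3, F4, F5} the worst case is 6.
No size-4 selection achieves below 6.

6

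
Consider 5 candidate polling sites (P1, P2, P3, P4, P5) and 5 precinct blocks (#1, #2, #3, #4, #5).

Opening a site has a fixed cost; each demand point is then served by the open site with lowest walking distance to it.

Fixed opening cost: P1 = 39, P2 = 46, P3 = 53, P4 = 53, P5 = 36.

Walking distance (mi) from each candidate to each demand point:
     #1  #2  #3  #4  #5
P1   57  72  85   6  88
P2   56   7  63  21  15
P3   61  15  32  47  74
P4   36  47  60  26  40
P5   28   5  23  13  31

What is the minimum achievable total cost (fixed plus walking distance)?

Open {P5}: assign each demand point to its cheapest open site.
  #1→P5 28, #2→P5 5, #3→P5 23, #4→P5 13, #5→P5 31
  walking distance 100, fixed 36 → total 136.
Compare {P2, P5}: walking distance 84 + fixed 82 = 166.
Compare {P1, P5}: walking distance 93 + fixed 75 = 168.
Compare {P3, P5}: walking distance 100 + fixed 89 = 189.
All other subsets cost ≥ 166. Minimum total cost: 136.

136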